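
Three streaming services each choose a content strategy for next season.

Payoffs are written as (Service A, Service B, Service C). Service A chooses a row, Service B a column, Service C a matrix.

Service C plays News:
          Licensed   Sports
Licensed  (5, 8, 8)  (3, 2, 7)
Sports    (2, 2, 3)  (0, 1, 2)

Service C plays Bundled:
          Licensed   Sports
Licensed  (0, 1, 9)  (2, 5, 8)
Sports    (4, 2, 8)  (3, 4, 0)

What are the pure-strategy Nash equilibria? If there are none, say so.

(Licensed, Licensed, News): Service C can switch to Bundled (8 → 9). Not NE.
(Licensed, Licensed, Bundled): Service A can switch to Sports (0 → 4). Not NE.
(Licensed, Sports, News): Service B can switch to Licensed (2 → 8). Not NE.
(Licensed, Sports, Bundled): Service A can switch to Sports (2 → 3). Not NE.
(Sports, Licensed, News): Service A can switch to Licensed (2 → 5). Not NE.
(Sports, Licensed, Bundled): Service B can switch to Sports (2 → 4). Not NE.
(Sports, Sports, News): Service A can switch to Licensed (0 → 3). Not NE.
(Sports, Sports, Bundled): Service C can switch to News (0 → 2). Not NE.

There is no pure-strategy Nash equilibrium.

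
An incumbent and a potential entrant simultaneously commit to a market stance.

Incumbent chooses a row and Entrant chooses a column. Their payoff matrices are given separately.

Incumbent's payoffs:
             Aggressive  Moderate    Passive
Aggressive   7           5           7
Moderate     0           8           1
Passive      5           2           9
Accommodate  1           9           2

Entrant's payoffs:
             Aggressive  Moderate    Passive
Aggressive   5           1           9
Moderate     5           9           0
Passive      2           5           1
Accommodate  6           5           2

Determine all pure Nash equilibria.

No pure-strategy Nash equilibrium.

Incumbent against Aggressive: payoffs 7, 0, 5, 1 → best response Aggressive.
Incumbent against Moderate: payoffs 5, 8, 2, 9 → best response Accommodate.
Incumbent against Passive: payoffs 7, 1, 9, 2 → best response Passive.
Entrant against Aggressive: payoffs 5, 1, 9 → best response Passive.
Entrant against Moderate: payoffs 5, 9, 0 → best response Moderate.
Entrant against Passive: payoffs 2, 5, 1 → best response Moderate.
Entrant against Accommodate: payoffs 6, 5, 2 → best response Aggressive.
No profile is a mutual best response for all players.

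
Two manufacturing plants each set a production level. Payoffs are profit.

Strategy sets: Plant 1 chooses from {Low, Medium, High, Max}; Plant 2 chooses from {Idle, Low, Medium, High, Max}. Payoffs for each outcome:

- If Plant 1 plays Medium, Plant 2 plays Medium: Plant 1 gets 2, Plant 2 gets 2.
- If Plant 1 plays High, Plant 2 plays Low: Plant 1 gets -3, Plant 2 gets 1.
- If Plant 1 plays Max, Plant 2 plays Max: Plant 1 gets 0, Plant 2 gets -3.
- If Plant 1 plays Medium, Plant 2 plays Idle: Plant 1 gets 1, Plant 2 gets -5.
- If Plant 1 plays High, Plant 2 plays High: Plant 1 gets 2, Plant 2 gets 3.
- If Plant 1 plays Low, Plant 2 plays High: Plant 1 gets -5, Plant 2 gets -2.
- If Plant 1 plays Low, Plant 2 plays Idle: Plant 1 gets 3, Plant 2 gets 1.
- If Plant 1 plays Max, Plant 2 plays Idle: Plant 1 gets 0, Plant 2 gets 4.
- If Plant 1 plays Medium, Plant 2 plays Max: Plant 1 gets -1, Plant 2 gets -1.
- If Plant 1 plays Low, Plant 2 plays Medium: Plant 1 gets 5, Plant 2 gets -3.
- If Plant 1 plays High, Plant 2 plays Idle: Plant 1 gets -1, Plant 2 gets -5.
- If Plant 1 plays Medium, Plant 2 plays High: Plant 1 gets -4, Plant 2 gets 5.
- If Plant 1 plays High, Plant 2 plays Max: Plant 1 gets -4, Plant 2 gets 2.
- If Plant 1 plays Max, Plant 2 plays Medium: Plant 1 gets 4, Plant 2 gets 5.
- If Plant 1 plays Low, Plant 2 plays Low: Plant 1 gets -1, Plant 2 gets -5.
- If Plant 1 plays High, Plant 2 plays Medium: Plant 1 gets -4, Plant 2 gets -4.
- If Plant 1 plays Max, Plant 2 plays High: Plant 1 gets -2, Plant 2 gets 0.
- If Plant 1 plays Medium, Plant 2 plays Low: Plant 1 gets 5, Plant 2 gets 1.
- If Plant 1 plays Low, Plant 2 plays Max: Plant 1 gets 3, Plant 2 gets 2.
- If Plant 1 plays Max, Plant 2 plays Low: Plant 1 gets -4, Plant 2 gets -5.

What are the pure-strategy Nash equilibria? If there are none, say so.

The pure Nash equilibria are (Low, Max) and (High, High).

(Low, Idle): Plant 2 can switch to Max (1 → 2). Not NE.
(Low, Low): Plant 1 can switch to Medium (-1 → 5). Not NE.
(Low, Medium): Plant 2 can switch to Idle (-3 → 1). Not NE.
(Low, High): Plant 1 can switch to Medium (-5 → -4). Not NE.
(Low, Max): Plant 1 gets 3, best alternative 0; Plant 2 gets 2, best alternative 1. No profitable deviation — NE.
(Medium, Idle): Plant 1 can switch to Low (1 → 3). Not NE.
(Medium, Low): Plant 2 can switch to Medium (1 → 2). Not NE.
(Medium, Medium): Plant 1 can switch to Low (2 → 5). Not NE.
(Medium, High): Plant 1 can switch to High (-4 → 2). Not NE.
(Medium, Max): Plant 1 can switch to Low (-1 → 3). Not NE.
(High, Idle): Plant 1 can switch to Low (-1 → 3). Not NE.
(High, High): Plant 1 gets 2, best alternative -2; Plant 2 gets 3, best alternative 2. No profitable deviation — NE.
(The remaining 8 profiles each have a profitable deviation by the same check.)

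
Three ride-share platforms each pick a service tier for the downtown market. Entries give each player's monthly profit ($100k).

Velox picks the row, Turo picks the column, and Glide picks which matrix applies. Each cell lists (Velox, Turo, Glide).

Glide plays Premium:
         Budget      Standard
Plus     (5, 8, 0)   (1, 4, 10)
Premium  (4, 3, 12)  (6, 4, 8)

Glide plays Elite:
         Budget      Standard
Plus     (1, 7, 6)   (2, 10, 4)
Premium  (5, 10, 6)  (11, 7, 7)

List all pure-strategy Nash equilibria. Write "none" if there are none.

Velox against (Budget, Premium): payoffs 5, 4 → best response Plus.
Velox against (Budget, Elite): payoffs 1, 5 → best response Premium.
Velox against (Standard, Premium): payoffs 1, 6 → best response Premium.
Velox against (Standard, Elite): payoffs 2, 11 → best response Premium.
Turo against (Plus, Premium): payoffs 8, 4 → best response Budget.
Turo against (Plus, Elite): payoffs 7, 10 → best response Standard.
Turo against (Premium, Premium): payoffs 3, 4 → best response Standard.
Turo against (Premium, Elite): payoffs 10, 7 → best response Budget.
Glide against (Plus, Budget): payoffs 0, 6 → best response Elite.
Glide against (Plus, Standard): payoffs 10, 4 → best response Premium.
Glide against (Premium, Budget): payoffs 12, 6 → best response Premium.
Glide against (Premium, Standard): payoffs 8, 7 → best response Premium.
Mutual best responses: (Premium, Standard, Premium).

Pure NE: (Premium, Standard, Premium)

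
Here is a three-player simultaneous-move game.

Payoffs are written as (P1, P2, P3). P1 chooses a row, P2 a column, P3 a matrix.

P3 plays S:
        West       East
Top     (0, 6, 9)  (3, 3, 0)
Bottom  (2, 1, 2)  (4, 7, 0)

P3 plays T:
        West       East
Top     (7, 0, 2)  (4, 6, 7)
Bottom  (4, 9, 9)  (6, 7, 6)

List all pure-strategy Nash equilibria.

P1 against (West, S): payoffs 0, 2 → best response Bottom.
P1 against (West, T): payoffs 7, 4 → best response Top.
P1 against (East, S): payoffs 3, 4 → best response Bottom.
P1 against (East, T): payoffs 4, 6 → best response Bottom.
P2 against (Top, S): payoffs 6, 3 → best response West.
P2 against (Top, T): payoffs 0, 6 → best response East.
P2 against (Bottom, S): payoffs 1, 7 → best response East.
P2 against (Bottom, T): payoffs 9, 7 → best response West.
P3 against (Top, West): payoffs 9, 2 → best response S.
P3 against (Top, East): payoffs 0, 7 → best response T.
P3 against (Bottom, West): payoffs 2, 9 → best response T.
P3 against (Bottom, East): payoffs 0, 6 → best response T.
No profile is a mutual best response for all players.

There is no pure-strategy Nash equilibrium.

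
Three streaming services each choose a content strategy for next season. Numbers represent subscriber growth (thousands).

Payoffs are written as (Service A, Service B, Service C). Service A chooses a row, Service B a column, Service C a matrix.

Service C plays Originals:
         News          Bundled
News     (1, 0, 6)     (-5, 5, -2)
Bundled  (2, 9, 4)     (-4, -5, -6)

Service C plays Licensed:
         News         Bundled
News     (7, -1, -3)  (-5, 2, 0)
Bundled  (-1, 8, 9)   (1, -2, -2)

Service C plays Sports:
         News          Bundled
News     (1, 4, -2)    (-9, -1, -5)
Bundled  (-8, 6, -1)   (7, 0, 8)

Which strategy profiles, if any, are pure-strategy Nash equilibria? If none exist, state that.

Service A against (News, Originals): payoffs 1, 2 → best response Bundled.
Service A against (News, Licensed): payoffs 7, -1 → best response News.
Service A against (News, Sports): payoffs 1, -8 → best response News.
Service A against (Bundled, Originals): payoffs -5, -4 → best response Bundled.
Service A against (Bundled, Licensed): payoffs -5, 1 → best response Bundled.
Service A against (Bundled, Sports): payoffs -9, 7 → best response Bundled.
Service B against (News, Originals): payoffs 0, 5 → best response Bundled.
Service B against (News, Licensed): payoffs -1, 2 → best response Bundled.
Service B against (News, Sports): payoffs 4, -1 → best response News.
Service B against (Bundled, Originals): payoffs 9, -5 → best response News.
Service B against (Bundled, Licensed): payoffs 8, -2 → best response News.
Service B against (Bundled, Sports): payoffs 6, 0 → best response News.
Service C against (News, News): payoffs 6, -3, -2 → best response Originals.
Service C against (News, Bundled): payoffs -2, 0, -5 → best response Licensed.
Service C against (Bundled, News): payoffs 4, 9, -1 → best response Licensed.
Service C against (Bundled, Bundled): payoffs -6, -2, 8 → best response Sports.
No profile is a mutual best response for all players.

This game has no pure Nash equilibrium.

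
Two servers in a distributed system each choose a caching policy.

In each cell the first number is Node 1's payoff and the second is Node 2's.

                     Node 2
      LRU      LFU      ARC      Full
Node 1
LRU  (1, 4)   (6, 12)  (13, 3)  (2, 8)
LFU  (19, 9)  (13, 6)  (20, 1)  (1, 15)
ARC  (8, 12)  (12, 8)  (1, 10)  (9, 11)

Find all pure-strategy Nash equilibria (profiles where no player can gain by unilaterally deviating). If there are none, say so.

Check each profile: it is a Nash equilibrium iff no player can strictly gain by switching unilaterally.
(LRU, LRU): Node 1 can switch to LFU (1 → 19). Not NE.
(LRU, LFU): Node 1 can switch to LFU (6 → 13). Not NE.
(LRU, ARC): Node 1 can switch to LFU (13 → 20). Not NE.
(LRU, Full): Node 1 can switch to ARC (2 → 9). Not NE.
(LFU, LRU): Node 2 can switch to Full (9 → 15). Not NE.
(LFU, LFU): Node 2 can switch to LRU (6 → 9). Not NE.
(LFU, ARC): Node 2 can switch to LRU (1 → 9). Not NE.
(LFU, Full): Node 1 can switch to LRU (1 → 2). Not NE.
(The remaining 4 profiles each have a profitable deviation by the same check.)

No pure-strategy Nash equilibrium.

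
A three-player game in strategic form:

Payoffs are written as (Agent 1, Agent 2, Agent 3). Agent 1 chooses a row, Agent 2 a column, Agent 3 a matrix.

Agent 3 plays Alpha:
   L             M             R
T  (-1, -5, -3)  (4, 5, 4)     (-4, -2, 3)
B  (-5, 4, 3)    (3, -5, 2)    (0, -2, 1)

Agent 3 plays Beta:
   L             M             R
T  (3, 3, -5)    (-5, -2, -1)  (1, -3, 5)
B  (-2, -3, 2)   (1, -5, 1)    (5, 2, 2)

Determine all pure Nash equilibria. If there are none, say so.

(T, L, Alpha): Agent 2 can switch to M (-5 → 5). Not NE.
(T, L, Beta): Agent 3 can switch to Alpha (-5 → -3). Not NE.
(T, M, Alpha): Agent 1 gets 4, best alternative 3; Agent 2 gets 5, best alternative -2; Agent 3 gets 4, best alternative -1. No profitable deviation — NE.
(T, M, Beta): Agent 1 can switch to B (-5 → 1). Not NE.
(T, R, Alpha): Agent 1 can switch to B (-4 → 0). Not NE.
(T, R, Beta): Agent 1 can switch to B (1 → 5). Not NE.
(B, L, Alpha): Agent 1 can switch to T (-5 → -1). Not NE.
(B, L, Beta): Agent 1 can switch to T (-2 → 3). Not NE.
(B, M, Alpha): Agent 1 can switch to T (3 → 4). Not NE.
(B, R, Beta): Agent 1 gets 5, best alternative 1; Agent 2 gets 2, best alternative -3; Agent 3 gets 2, best alternative 1. No profitable deviation — NE.
(The remaining 2 profiles each have a profitable deviation by the same check.)

Pure-strategy Nash equilibria: (T, M, Alpha) and (B, R, Beta)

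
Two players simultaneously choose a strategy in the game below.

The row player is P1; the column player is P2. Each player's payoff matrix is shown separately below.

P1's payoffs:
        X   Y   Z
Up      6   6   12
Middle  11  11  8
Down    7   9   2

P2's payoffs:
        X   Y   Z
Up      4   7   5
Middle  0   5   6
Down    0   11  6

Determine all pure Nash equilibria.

For each player, find the best response to each opponent profile; mutual best responses are the pure NE.
P1 against X: payoffs 6, 11, 7 → best response Middle.
P1 against Y: payoffs 6, 11, 9 → best response Middle.
P1 against Z: payoffs 12, 8, 2 → best response Up.
P2 against Up: payoffs 4, 7, 5 → best response Y.
P2 against Middle: payoffs 0, 5, 6 → best response Z.
P2 against Down: payoffs 0, 11, 6 → best response Y.
No profile is a mutual best response for all players.

No pure-strategy Nash equilibrium.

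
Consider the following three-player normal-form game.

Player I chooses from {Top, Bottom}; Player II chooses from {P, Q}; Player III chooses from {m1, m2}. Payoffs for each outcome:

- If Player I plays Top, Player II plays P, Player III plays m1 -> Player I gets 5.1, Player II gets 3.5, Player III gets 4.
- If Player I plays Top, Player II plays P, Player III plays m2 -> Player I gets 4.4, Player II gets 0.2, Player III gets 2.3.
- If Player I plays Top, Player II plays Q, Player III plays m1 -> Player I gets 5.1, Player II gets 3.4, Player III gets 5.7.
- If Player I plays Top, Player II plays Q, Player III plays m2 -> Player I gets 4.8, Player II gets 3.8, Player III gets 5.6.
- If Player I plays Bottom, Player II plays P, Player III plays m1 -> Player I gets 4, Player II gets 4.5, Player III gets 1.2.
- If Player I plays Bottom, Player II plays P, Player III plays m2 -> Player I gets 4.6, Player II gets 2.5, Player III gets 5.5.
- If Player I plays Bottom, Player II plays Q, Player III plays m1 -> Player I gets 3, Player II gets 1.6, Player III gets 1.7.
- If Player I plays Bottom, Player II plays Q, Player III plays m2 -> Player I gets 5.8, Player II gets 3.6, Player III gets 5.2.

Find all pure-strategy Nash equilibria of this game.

Pure-strategy Nash equilibria: (Top, P, m1); (Bottom, Q, m2)

Mark each player's best response to every combination of opponents' strategies; a profile where every player is best-responding is a pure Nash equilibrium.
Player I against (P, m1): payoffs 5.1, 4 → best response Top.
Player I against (P, m2): payoffs 4.4, 4.6 → best response Bottom.
Player I against (Q, m1): payoffs 5.1, 3 → best response Top.
Player I against (Q, m2): payoffs 4.8, 5.8 → best response Bottom.
Player II against (Top, m1): payoffs 3.5, 3.4 → best response P.
Player II against (Top, m2): payoffs 0.2, 3.8 → best response Q.
Player II against (Bottom, m1): payoffs 4.5, 1.6 → best response P.
Player II against (Bottom, m2): payoffs 2.5, 3.6 → best response Q.
Player III against (Top, P): payoffs 4, 2.3 → best response m1.
Player III against (Top, Q): payoffs 5.7, 5.6 → best response m1.
Player III against (Bottom, P): payoffs 1.2, 5.5 → best response m2.
Player III against (Bottom, Q): payoffs 1.7, 5.2 → best response m2.
Mutual best responses: (Top, P, m1); (Bottom, Q, m2).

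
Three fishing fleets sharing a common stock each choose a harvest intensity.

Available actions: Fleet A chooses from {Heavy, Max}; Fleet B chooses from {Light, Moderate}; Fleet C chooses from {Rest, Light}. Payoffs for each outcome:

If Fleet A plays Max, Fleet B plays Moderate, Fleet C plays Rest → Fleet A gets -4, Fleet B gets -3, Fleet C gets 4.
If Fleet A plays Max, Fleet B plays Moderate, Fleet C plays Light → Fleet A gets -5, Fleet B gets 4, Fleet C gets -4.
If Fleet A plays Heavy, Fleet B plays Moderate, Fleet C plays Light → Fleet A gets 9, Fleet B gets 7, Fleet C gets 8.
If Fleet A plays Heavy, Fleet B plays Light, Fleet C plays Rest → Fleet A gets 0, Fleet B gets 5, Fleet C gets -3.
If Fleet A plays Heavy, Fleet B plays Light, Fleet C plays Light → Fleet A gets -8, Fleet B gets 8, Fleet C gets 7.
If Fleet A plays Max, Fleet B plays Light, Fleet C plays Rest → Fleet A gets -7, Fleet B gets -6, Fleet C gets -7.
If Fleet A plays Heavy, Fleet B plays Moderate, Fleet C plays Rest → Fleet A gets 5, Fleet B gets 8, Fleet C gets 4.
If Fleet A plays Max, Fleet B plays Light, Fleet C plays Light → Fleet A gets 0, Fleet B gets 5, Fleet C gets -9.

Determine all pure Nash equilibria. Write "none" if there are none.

Mark each player's best response to every combination of opponents' strategies; a profile where every player is best-responding is a pure Nash equilibrium.
Fleet A against (Light, Rest): payoffs 0, -7 → best response Heavy.
Fleet A against (Light, Light): payoffs -8, 0 → best response Max.
Fleet A against (Moderate, Rest): payoffs 5, -4 → best response Heavy.
Fleet A against (Moderate, Light): payoffs 9, -5 → best response Heavy.
Fleet B against (Heavy, Rest): payoffs 5, 8 → best response Moderate.
Fleet B against (Heavy, Light): payoffs 8, 7 → best response Light.
Fleet B against (Max, Rest): payoffs -6, -3 → best response Moderate.
Fleet B against (Max, Light): payoffs 5, 4 → best response Light.
Fleet C against (Heavy, Light): payoffs -3, 7 → best response Light.
Fleet C against (Heavy, Moderate): payoffs 4, 8 → best response Light.
Fleet C against (Max, Light): payoffs -7, -9 → best response Rest.
Fleet C against (Max, Moderate): payoffs 4, -4 → best response Rest.
No profile is a mutual best response for all players.

No pure-strategy Nash equilibrium.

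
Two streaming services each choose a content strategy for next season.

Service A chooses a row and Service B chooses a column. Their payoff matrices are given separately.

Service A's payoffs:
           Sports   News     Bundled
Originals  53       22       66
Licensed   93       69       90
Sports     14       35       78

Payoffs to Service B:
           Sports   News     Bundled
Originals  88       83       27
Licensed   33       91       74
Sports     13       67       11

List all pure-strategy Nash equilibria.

Pure NE: (Licensed, News)

Service A against Sports: payoffs 53, 93, 14 → best response Licensed.
Service A against News: payoffs 22, 69, 35 → best response Licensed.
Service A against Bundled: payoffs 66, 90, 78 → best response Licensed.
Service B against Originals: payoffs 88, 83, 27 → best response Sports.
Service B against Licensed: payoffs 33, 91, 74 → best response News.
Service B against Sports: payoffs 13, 67, 11 → best response News.
Mutual best responses: (Licensed, News).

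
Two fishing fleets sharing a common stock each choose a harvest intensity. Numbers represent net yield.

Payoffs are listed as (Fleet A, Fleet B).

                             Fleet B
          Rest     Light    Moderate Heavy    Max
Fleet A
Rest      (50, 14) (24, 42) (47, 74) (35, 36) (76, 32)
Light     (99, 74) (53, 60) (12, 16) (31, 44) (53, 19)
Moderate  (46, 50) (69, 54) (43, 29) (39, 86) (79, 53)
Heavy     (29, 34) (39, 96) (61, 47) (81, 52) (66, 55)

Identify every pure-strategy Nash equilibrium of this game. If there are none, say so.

(Rest, Rest): Fleet A can switch to Light (50 → 99). Not NE.
(Rest, Light): Fleet A can switch to Light (24 → 53). Not NE.
(Rest, Moderate): Fleet A can switch to Heavy (47 → 61). Not NE.
(Rest, Heavy): Fleet A can switch to Moderate (35 → 39). Not NE.
(Rest, Max): Fleet A can switch to Moderate (76 → 79). Not NE.
(Light, Rest): Fleet A gets 99, best alternative 50; Fleet B gets 74, best alternative 60. No profitable deviation — NE.
(Light, Light): Fleet A can switch to Moderate (53 → 69). Not NE.
(The remaining 13 profiles each have a profitable deviation by the same check.)

(Light, Rest)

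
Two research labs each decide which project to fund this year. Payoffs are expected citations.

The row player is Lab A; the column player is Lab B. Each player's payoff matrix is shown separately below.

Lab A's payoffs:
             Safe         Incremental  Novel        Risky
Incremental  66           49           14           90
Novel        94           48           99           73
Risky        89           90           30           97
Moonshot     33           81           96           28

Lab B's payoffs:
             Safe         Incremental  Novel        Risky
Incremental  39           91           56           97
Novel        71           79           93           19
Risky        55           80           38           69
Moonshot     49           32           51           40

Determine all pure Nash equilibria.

(Incremental, Safe): Lab A can switch to Novel (66 → 94). Not NE.
(Incremental, Incremental): Lab A can switch to Risky (49 → 90). Not NE.
(Incremental, Novel): Lab A can switch to Novel (14 → 99). Not NE.
(Incremental, Risky): Lab A can switch to Risky (90 → 97). Not NE.
(Novel, Safe): Lab B can switch to Incremental (71 → 79). Not NE.
(Novel, Incremental): Lab A can switch to Incremental (48 → 49). Not NE.
(Novel, Novel): Lab A gets 99, best alternative 96; Lab B gets 93, best alternative 79. No profitable deviation — NE.
(Risky, Incremental): Lab A gets 90, best alternative 81; Lab B gets 80, best alternative 69. No profitable deviation — NE.
(The remaining 8 profiles each have a profitable deviation by the same check.)

The pure Nash equilibria are (Novel, Novel); (Risky, Incremental).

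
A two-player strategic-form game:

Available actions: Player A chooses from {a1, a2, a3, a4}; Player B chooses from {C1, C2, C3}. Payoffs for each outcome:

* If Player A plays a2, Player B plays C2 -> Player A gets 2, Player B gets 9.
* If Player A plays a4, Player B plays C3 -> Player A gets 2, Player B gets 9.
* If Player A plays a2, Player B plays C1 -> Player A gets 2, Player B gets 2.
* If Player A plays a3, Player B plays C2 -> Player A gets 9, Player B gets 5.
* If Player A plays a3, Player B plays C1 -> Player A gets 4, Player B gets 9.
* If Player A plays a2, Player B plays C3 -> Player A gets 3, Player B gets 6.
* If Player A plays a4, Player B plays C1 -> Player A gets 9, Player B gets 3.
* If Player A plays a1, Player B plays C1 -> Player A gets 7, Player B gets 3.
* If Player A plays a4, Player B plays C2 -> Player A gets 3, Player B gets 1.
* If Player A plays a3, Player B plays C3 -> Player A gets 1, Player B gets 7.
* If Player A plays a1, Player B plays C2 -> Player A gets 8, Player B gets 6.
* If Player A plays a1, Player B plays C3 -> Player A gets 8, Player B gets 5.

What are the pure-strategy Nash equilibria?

Mark each player's best response to every combination of opponents' strategies; a profile where every player is best-responding is a pure Nash equilibrium.
Player A against C1: payoffs 7, 2, 4, 9 → best response a4.
Player A against C2: payoffs 8, 2, 9, 3 → best response a3.
Player A against C3: payoffs 8, 3, 1, 2 → best response a1.
Player B against a1: payoffs 3, 6, 5 → best response C2.
Player B against a2: payoffs 2, 9, 6 → best response C2.
Player B against a3: payoffs 9, 5, 7 → best response C1.
Player B against a4: payoffs 3, 1, 9 → best response C3.
No profile is a mutual best response for all players.

This game has no pure Nash equilibrium.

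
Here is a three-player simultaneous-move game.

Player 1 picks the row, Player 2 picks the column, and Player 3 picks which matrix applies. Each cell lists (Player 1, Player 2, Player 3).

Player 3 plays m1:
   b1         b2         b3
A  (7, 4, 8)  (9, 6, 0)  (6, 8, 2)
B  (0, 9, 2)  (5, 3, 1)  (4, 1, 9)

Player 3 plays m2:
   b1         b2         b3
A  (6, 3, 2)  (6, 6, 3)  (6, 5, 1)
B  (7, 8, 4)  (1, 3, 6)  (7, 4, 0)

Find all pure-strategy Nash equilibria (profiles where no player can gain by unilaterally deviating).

(A, b2, m2), (A, b3, m1), (B, b1, m2)

Player 1 against (b1, m1): payoffs 7, 0 → best response A.
Player 1 against (b1, m2): payoffs 6, 7 → best response B.
Player 1 against (b2, m1): payoffs 9, 5 → best response A.
Player 1 against (b2, m2): payoffs 6, 1 → best response A.
Player 1 against (b3, m1): payoffs 6, 4 → best response A.
Player 1 against (b3, m2): payoffs 6, 7 → best response B.
Player 2 against (A, m1): payoffs 4, 6, 8 → best response b3.
Player 2 against (A, m2): payoffs 3, 6, 5 → best response b2.
Player 2 against (B, m1): payoffs 9, 3, 1 → best response b1.
Player 2 against (B, m2): payoffs 8, 3, 4 → best response b1.
Player 3 against (A, b1): payoffs 8, 2 → best response m1.
Player 3 against (A, b2): payoffs 0, 3 → best response m2.
Player 3 against (A, b3): payoffs 2, 1 → best response m1.
Player 3 against (B, b1): payoffs 2, 4 → best response m2.
Player 3 against (B, b2): payoffs 1, 6 → best response m2.
Player 3 against (B, b3): payoffs 9, 0 → best response m1.
Mutual best responses: (A, b2, m2); (A, b3, m1); (B, b1, m2).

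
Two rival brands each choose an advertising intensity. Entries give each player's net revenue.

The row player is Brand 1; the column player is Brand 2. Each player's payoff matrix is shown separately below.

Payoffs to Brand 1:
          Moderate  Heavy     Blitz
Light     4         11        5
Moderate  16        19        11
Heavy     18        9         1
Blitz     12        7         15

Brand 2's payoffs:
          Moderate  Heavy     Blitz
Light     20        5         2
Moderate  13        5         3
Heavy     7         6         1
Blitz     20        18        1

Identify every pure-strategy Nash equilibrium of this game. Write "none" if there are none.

The unique pure-strategy Nash equilibrium is (Heavy, Moderate).

(Light, Moderate): Brand 1 can switch to Moderate (4 → 16). Not NE.
(Light, Heavy): Brand 1 can switch to Moderate (11 → 19). Not NE.
(Light, Blitz): Brand 1 can switch to Moderate (5 → 11). Not NE.
(Moderate, Moderate): Brand 1 can switch to Heavy (16 → 18). Not NE.
(Moderate, Heavy): Brand 2 can switch to Moderate (5 → 13). Not NE.
(Moderate, Blitz): Brand 1 can switch to Blitz (11 → 15). Not NE.
(Heavy, Moderate): Brand 1 gets 18, best alternative 16; Brand 2 gets 7, best alternative 6. No profitable deviation — NE.
(Heavy, Heavy): Brand 1 can switch to Light (9 → 11). Not NE.
(Heavy, Blitz): Brand 1 can switch to Light (1 → 5). Not NE.
(Blitz, Moderate): Brand 1 can switch to Moderate (12 → 16). Not NE.
(Blitz, Heavy): Brand 1 can switch to Light (7 → 11). Not NE.
(The remaining 1 profile has a profitable deviation by the same check.)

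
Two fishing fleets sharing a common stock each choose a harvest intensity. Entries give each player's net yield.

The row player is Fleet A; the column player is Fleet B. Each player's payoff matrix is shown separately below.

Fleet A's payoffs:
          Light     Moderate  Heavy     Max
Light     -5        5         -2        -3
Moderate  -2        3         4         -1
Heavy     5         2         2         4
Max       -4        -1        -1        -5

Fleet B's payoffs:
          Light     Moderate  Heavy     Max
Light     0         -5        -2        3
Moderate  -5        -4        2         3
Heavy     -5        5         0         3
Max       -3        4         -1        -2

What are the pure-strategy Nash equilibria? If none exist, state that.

This game has no pure Nash equilibrium.

Fleet A against Light: payoffs -5, -2, 5, -4 → best response Heavy.
Fleet A against Moderate: payoffs 5, 3, 2, -1 → best response Light.
Fleet A against Heavy: payoffs -2, 4, 2, -1 → best response Moderate.
Fleet A against Max: payoffs -3, -1, 4, -5 → best response Heavy.
Fleet B against Light: payoffs 0, -5, -2, 3 → best response Max.
Fleet B against Moderate: payoffs -5, -4, 2, 3 → best response Max.
Fleet B against Heavy: payoffs -5, 5, 0, 3 → best response Moderate.
Fleet B against Max: payoffs -3, 4, -1, -2 → best response Moderate.
No profile is a mutual best response for all players.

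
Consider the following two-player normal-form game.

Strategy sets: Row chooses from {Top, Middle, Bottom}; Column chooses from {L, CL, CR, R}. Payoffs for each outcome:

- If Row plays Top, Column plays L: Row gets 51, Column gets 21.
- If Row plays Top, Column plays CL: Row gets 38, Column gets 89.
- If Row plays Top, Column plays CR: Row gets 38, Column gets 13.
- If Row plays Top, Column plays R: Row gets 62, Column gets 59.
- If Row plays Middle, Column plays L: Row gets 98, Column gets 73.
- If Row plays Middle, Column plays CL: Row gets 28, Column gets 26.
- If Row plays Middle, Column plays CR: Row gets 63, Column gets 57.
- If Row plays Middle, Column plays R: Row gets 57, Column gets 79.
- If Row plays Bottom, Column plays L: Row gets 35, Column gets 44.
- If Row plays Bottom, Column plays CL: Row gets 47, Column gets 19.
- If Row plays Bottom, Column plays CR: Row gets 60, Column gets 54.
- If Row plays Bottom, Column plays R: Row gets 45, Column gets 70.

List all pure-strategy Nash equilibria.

none

For each player, find the best response to each opponent profile; mutual best responses are the pure NE.
Row against L: payoffs 51, 98, 35 → best response Middle.
Row against CL: payoffs 38, 28, 47 → best response Bottom.
Row against CR: payoffs 38, 63, 60 → best response Middle.
Row against R: payoffs 62, 57, 45 → best response Top.
Column against Top: payoffs 21, 89, 13, 59 → best response CL.
Column against Middle: payoffs 73, 26, 57, 79 → best response R.
Column against Bottom: payoffs 44, 19, 54, 70 → best response R.
No profile is a mutual best response for all players.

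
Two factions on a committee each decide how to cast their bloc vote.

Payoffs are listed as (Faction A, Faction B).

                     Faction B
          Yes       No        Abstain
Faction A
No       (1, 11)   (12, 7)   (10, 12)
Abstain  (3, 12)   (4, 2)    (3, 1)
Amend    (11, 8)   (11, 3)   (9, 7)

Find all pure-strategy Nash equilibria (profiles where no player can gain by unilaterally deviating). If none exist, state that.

Pure-strategy Nash equilibria: (No, Abstain) and (Amend, Yes)

Check each profile: it is a Nash equilibrium iff no player can strictly gain by switching unilaterally.
(No, Yes): Faction A can switch to Abstain (1 → 3). Not NE.
(No, No): Faction B can switch to Yes (7 → 11). Not NE.
(No, Abstain): Faction A gets 10, best alternative 9; Faction B gets 12, best alternative 11. No profitable deviation — NE.
(Abstain, Yes): Faction A can switch to Amend (3 → 11). Not NE.
(Abstain, No): Faction A can switch to No (4 → 12). Not NE.
(Abstain, Abstain): Faction A can switch to No (3 → 10). Not NE.
(Amend, Yes): Faction A gets 11, best alternative 3; Faction B gets 8, best alternative 7. No profitable deviation — NE.
(Amend, No): Faction A can switch to No (11 → 12). Not NE.
(The remaining 1 profile has a profitable deviation by the same check.)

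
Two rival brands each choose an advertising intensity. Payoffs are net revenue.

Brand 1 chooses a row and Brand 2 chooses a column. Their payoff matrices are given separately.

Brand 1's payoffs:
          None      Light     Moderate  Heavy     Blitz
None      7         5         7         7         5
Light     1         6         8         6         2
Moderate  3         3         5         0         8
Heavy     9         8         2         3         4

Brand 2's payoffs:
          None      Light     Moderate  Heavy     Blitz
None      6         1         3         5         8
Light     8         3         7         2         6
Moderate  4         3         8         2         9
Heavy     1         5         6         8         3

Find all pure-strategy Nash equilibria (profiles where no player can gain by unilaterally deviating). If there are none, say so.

(None, None): Brand 1 can switch to Heavy (7 → 9). Not NE.
(None, Light): Brand 1 can switch to Light (5 → 6). Not NE.
(None, Moderate): Brand 1 can switch to Light (7 → 8). Not NE.
(None, Heavy): Brand 2 can switch to None (5 → 6). Not NE.
(None, Blitz): Brand 1 can switch to Moderate (5 → 8). Not NE.
(Light, None): Brand 1 can switch to None (1 → 7). Not NE.
(Light, Light): Brand 1 can switch to Heavy (6 → 8). Not NE.
(Light, Moderate): Brand 2 can switch to None (7 → 8). Not NE.
(Light, Heavy): Brand 1 can switch to None (6 → 7). Not NE.
(Light, Blitz): Brand 1 can switch to None (2 → 5). Not NE.
(Moderate, None): Brand 1 can switch to None (3 → 7). Not NE.
(Moderate, Light): Brand 1 can switch to None (3 → 5). Not NE.
(Moderate, Blitz): Brand 1 gets 8, best alternative 5; Brand 2 gets 9, best alternative 8. No profitable deviation — NE.
(The remaining 7 profiles each have a profitable deviation by the same check.)

The unique pure-strategy Nash equilibrium is (Moderate, Blitz).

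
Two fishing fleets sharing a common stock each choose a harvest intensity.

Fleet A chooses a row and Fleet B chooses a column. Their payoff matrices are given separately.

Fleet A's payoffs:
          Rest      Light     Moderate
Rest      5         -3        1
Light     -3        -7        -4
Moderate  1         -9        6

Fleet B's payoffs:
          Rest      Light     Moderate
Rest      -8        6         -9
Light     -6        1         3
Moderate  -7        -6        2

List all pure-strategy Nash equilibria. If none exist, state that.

For each strategy profile, look for a profitable unilateral deviation.
(Rest, Rest): Fleet B can switch to Light (-8 → 6). Not NE.
(Rest, Light): Fleet A gets -3, best alternative -7; Fleet B gets 6, best alternative -8. No profitable deviation — NE.
(Rest, Moderate): Fleet A can switch to Moderate (1 → 6). Not NE.
(Light, Rest): Fleet A can switch to Rest (-3 → 5). Not NE.
(Light, Light): Fleet A can switch to Rest (-7 → -3). Not NE.
(Light, Moderate): Fleet A can switch to Rest (-4 → 1). Not NE.
(Moderate, Rest): Fleet A can switch to Rest (1 → 5). Not NE.
(Moderate, Moderate): Fleet A gets 6, best alternative 1; Fleet B gets 2, best alternative -6. No profitable deviation — NE.
(The remaining 1 profile has a profitable deviation by the same check.)

The pure Nash equilibria are (Rest, Light) and (Moderate, Moderate).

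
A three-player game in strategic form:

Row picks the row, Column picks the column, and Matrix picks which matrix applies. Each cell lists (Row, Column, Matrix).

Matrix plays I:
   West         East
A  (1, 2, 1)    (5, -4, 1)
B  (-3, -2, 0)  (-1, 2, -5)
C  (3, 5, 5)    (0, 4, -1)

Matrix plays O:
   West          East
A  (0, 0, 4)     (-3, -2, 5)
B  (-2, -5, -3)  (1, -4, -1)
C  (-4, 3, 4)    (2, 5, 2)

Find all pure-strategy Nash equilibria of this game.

For each strategy profile, look for a profitable unilateral deviation.
(A, West, I): Row can switch to C (1 → 3). Not NE.
(A, West, O): Row gets 0, best alternative -2; Column gets 0, best alternative -2; Matrix gets 4, best alternative 1. No profitable deviation — NE.
(A, East, I): Column can switch to West (-4 → 2). Not NE.
(A, East, O): Row can switch to B (-3 → 1). Not NE.
(B, West, I): Row can switch to A (-3 → 1). Not NE.
(B, West, O): Row can switch to A (-2 → 0). Not NE.
(B, East, I): Row can switch to A (-1 → 5). Not NE.
(B, East, O): Row can switch to C (1 → 2). Not NE.
(C, West, I): Row gets 3, best alternative 1; Column gets 5, best alternative 4; Matrix gets 5, best alternative 4. No profitable deviation — NE.
(C, West, O): Row can switch to A (-4 → 0). Not NE.
(C, East, O): Row gets 2, best alternative 1; Column gets 5, best alternative 3; Matrix gets 2, best alternative -1. No profitable deviation — NE.
(The remaining 1 profile has a profitable deviation by the same check.)

Pure-strategy Nash equilibria: (A, West, O), (C, West, I), (C, East, O)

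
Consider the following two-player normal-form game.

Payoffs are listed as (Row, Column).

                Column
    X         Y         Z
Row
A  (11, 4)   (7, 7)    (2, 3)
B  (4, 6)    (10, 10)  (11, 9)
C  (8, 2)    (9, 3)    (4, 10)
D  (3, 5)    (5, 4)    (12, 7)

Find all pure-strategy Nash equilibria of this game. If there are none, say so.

Row against X: payoffs 11, 4, 8, 3 → best response A.
Row against Y: payoffs 7, 10, 9, 5 → best response B.
Row against Z: payoffs 2, 11, 4, 12 → best response D.
Column against A: payoffs 4, 7, 3 → best response Y.
Column against B: payoffs 6, 10, 9 → best response Y.
Column against C: payoffs 2, 3, 10 → best response Z.
Column against D: payoffs 5, 4, 7 → best response Z.
Mutual best responses: (B, Y); (D, Z).

The pure Nash equilibria are (B, Y) and (D, Z).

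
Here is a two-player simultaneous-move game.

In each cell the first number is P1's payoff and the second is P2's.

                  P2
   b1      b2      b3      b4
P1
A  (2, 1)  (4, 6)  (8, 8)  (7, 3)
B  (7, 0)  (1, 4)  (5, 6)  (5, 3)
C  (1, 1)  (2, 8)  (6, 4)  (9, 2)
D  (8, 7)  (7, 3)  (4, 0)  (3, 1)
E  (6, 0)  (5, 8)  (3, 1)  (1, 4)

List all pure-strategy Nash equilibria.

Pure-strategy Nash equilibria: (A, b3) and (D, b1)

For each strategy profile, look for a profitable unilateral deviation.
(A, b1): P1 can switch to B (2 → 7). Not NE.
(A, b2): P1 can switch to D (4 → 7). Not NE.
(A, b3): P1 gets 8, best alternative 6; P2 gets 8, best alternative 6. No profitable deviation — NE.
(A, b4): P1 can switch to C (7 → 9). Not NE.
(B, b1): P1 can switch to D (7 → 8). Not NE.
(B, b2): P1 can switch to A (1 → 4). Not NE.
(B, b3): P1 can switch to A (5 → 8). Not NE.
(B, b4): P1 can switch to A (5 → 7). Not NE.
(C, b1): P1 can switch to A (1 → 2). Not NE.
(C, b2): P1 can switch to A (2 → 4). Not NE.
(C, b3): P1 can switch to A (6 → 8). Not NE.
(D, b1): P1 gets 8, best alternative 7; P2 gets 7, best alternative 3. No profitable deviation — NE.
(The remaining 8 profiles each have a profitable deviation by the same check.)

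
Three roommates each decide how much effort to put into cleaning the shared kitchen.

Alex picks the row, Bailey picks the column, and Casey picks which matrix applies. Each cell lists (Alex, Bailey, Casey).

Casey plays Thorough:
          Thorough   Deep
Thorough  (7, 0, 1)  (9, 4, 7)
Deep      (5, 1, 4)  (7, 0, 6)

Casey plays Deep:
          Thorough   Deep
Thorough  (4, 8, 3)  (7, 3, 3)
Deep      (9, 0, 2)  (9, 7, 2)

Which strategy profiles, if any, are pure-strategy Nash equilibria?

The unique pure-strategy Nash equilibrium is (Thorough, Deep, Thorough).

(Thorough, Thorough, Thorough): Bailey can switch to Deep (0 → 4). Not NE.
(Thorough, Thorough, Deep): Alex can switch to Deep (4 → 9). Not NE.
(Thorough, Deep, Thorough): Alex gets 9, best alternative 7; Bailey gets 4, best alternative 0; Casey gets 7, best alternative 3. No profitable deviation — NE.
(Thorough, Deep, Deep): Alex can switch to Deep (7 → 9). Not NE.
(Deep, Thorough, Thorough): Alex can switch to Thorough (5 → 7). Not NE.
(Deep, Thorough, Deep): Bailey can switch to Deep (0 → 7). Not NE.
(Deep, Deep, Thorough): Alex can switch to Thorough (7 → 9). Not NE.
(Deep, Deep, Deep): Casey can switch to Thorough (2 → 6). Not NE.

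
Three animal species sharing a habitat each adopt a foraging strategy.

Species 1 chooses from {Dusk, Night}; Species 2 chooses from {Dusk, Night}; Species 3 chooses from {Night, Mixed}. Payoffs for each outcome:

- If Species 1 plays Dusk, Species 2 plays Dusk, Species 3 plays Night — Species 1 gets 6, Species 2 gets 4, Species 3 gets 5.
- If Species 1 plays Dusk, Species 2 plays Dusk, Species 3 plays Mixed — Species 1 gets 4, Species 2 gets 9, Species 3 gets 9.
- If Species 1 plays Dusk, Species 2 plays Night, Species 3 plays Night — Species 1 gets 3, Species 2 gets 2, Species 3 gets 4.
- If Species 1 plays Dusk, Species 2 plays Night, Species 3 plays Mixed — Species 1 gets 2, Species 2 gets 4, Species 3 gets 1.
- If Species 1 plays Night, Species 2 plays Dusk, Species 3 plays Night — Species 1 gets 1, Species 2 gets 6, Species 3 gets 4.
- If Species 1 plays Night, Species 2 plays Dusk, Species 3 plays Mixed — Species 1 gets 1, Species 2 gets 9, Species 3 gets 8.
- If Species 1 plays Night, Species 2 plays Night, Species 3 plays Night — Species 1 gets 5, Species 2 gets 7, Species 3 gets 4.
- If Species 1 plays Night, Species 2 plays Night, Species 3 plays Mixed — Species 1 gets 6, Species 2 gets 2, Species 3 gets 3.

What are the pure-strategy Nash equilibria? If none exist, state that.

For each player, find the best response to each opponent profile; mutual best responses are the pure NE.
Species 1 against (Dusk, Night): payoffs 6, 1 → best response Dusk.
Species 1 against (Dusk, Mixed): payoffs 4, 1 → best response Dusk.
Species 1 against (Night, Night): payoffs 3, 5 → best response Night.
Species 1 against (Night, Mixed): payoffs 2, 6 → best response Night.
Species 2 against (Dusk, Night): payoffs 4, 2 → best response Dusk.
Species 2 against (Dusk, Mixed): payoffs 9, 4 → best response Dusk.
Species 2 against (Night, Night): payoffs 6, 7 → best response Night.
Species 2 against (Night, Mixed): payoffs 9, 2 → best response Dusk.
Species 3 against (Dusk, Dusk): payoffs 5, 9 → best response Mixed.
Species 3 against (Dusk, Night): payoffs 4, 1 → best response Night.
Species 3 against (Night, Dusk): payoffs 4, 8 → best response Mixed.
Species 3 against (Night, Night): payoffs 4, 3 → best response Night.
Mutual best responses: (Dusk, Dusk, Mixed); (Night, Night, Night).

The pure Nash equilibria are (Dusk, Dusk, Mixed), (Night, Night, Night).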